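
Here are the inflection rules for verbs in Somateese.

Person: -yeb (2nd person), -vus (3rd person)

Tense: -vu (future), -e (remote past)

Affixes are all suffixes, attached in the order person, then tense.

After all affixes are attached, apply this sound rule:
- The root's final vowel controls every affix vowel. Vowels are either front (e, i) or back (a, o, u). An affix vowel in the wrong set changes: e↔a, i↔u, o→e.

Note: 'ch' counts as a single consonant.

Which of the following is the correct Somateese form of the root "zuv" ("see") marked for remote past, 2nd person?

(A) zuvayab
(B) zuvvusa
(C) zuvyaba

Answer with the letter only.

C

Attach person 2nd person -yeb → zuvyeb.
Attach tense remote past -e → zuvyebe.
Apply vowel harmony: zuvyebe → zuvyaba.
So the correct form is zuvyaba, option (C).
(A) zuvayab is wrong: it has the affixes in the wrong order.
(B) zuvvusa is wrong: it uses 3rd person instead of 2nd person for person.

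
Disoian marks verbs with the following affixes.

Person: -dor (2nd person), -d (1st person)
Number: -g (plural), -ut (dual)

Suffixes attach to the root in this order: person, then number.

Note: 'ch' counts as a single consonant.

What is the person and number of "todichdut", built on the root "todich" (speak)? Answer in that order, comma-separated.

1st person, dual

Segment: todich-d-ut.
person: -d → 1st person.
number: -ut → dual.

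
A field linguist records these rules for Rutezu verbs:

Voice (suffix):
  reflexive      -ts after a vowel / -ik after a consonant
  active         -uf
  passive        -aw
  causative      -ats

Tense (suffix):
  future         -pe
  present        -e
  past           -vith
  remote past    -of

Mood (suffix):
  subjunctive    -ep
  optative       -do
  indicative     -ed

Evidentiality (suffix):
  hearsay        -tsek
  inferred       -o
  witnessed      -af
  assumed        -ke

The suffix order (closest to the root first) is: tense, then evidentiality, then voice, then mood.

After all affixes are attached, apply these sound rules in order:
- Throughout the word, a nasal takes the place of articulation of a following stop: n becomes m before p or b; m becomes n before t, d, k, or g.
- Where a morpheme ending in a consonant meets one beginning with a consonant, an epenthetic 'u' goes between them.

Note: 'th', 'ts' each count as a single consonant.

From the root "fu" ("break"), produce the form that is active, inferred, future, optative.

Attach tense future -pe → fupe.
Attach evidentiality inferred -o → fupeo.
Attach voice active -uf → fupeouf.
Attach mood optative -do → fupeoufdo.
Nasal assimilation: no change.
Apply epenthesis: fupeoufdo → fupeoufudo.

fupeoufudo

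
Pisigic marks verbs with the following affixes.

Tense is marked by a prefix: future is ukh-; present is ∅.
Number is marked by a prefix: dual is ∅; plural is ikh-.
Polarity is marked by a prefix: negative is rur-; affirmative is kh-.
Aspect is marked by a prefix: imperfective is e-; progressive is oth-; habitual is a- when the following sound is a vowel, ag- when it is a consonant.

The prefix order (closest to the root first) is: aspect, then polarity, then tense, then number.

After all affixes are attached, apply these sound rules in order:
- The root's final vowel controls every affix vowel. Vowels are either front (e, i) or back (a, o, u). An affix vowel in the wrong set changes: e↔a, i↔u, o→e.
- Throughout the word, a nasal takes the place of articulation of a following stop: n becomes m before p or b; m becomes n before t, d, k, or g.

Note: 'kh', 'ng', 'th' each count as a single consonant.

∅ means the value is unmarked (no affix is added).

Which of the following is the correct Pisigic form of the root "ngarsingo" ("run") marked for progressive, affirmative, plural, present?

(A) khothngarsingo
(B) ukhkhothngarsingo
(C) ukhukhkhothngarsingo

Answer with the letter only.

Attach aspect progressive oth- → othngarsingo.
Attach polarity affirmative kh- → khothngarsingo.
tense = present: zero marking, form stays khothngarsingo.
Attach number plural ikh- → ikhkhothngarsingo.
Apply vowel harmony: ikhkhothngarsingo → ukhkhothngarsingo.
Nasal assimilation: no change.
So the correct form is ukhkhothngarsingo, option (B).
(C) ukhukhkhothngarsingo is wrong: it uses future instead of present for tense.
(A) khothngarsingo is wrong: it uses dual instead of plural for number.

B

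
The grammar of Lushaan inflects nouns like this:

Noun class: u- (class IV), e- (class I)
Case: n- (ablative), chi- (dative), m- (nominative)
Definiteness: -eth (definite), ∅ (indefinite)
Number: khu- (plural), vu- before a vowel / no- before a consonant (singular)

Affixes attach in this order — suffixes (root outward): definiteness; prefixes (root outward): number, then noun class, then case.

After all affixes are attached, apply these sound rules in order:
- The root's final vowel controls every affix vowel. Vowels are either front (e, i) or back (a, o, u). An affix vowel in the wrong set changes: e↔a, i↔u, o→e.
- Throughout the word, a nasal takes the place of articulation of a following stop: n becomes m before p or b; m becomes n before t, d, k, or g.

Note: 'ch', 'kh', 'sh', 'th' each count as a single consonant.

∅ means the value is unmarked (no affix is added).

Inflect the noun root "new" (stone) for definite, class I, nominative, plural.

mekhineweth

Attach number plural khu- → khunew.
Attach definiteness definite -eth → khuneweth.
Attach noun class class I e- → ekhuneweth.
Attach case nominative m- → mekhuneweth.
Apply vowel harmony: mekhuneweth → mekhineweth.
Nasal assimilation: no change.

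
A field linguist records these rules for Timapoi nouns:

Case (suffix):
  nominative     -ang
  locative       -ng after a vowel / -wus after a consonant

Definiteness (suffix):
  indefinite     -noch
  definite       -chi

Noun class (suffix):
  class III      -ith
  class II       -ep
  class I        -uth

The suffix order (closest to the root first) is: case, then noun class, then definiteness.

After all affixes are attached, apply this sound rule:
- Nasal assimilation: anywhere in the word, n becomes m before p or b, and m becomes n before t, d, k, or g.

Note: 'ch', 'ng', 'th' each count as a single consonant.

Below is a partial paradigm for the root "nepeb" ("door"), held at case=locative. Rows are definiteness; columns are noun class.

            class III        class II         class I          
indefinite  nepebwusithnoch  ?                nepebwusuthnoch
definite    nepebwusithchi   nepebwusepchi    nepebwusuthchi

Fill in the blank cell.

nepebwusepnoch

Attach case locative -wus (after consonant 'b') → nepebwus.
Attach noun class class II -ep → nepebwusep.
Attach definiteness indefinite -noch → nepebwusepnoch.
Nasal assimilation: no change.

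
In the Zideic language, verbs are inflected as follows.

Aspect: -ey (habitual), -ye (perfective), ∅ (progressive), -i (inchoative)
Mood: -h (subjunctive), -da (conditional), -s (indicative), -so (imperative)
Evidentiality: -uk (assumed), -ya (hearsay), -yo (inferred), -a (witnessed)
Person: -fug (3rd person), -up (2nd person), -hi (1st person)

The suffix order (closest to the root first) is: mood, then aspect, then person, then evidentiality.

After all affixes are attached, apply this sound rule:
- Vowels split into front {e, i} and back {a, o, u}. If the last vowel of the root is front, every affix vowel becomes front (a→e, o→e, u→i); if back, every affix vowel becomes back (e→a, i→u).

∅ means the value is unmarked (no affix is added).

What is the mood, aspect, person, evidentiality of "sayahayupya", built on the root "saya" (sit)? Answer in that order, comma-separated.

subjunctive, habitual, 2nd person, hearsay

Segment: saya-h-ey-up-ya.
mood: -h → subjunctive.
aspect: -ey → habitual.
person: -up → 2nd person.
evidentiality: -ya → hearsay.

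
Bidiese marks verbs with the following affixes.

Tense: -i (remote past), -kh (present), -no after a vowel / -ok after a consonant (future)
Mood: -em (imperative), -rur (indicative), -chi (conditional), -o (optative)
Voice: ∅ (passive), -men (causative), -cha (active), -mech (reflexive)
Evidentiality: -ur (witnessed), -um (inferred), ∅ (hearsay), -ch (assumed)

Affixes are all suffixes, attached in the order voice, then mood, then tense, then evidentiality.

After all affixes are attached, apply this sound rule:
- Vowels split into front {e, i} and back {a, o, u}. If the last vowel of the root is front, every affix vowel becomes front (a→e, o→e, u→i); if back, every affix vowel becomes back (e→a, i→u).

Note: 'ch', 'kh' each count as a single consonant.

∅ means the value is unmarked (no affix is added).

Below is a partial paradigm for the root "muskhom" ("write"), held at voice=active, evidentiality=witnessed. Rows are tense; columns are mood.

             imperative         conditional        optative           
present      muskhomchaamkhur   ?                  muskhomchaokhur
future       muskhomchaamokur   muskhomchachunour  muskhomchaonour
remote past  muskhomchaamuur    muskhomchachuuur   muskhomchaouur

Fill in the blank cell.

muskhomchachukhur

Attach voice active -cha → muskhomcha.
Attach mood conditional -chi → muskhomchachi.
Attach tense present -kh → muskhomchachikh.
Attach evidentiality witnessed -ur → muskhomchachikhur.
Apply vowel harmony: muskhomchachikhur → muskhomchachukhur.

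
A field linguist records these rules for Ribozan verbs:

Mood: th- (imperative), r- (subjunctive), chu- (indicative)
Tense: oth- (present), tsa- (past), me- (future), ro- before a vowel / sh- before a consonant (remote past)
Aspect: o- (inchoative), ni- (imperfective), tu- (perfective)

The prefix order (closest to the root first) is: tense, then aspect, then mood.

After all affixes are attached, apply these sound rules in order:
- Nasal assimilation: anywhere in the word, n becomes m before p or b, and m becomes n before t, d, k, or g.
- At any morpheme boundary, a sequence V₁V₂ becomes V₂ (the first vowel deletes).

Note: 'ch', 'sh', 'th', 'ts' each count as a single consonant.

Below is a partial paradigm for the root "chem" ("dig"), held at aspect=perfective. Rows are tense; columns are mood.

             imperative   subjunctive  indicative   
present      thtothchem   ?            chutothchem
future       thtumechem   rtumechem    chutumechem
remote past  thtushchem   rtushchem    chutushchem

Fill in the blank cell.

Attach tense present oth- → othchem.
Attach aspect perfective tu- → tuothchem.
Attach mood subjunctive r- → rtuothchem.
Nasal assimilation: no change.
Apply vowel deletion: rtuothchem → rtothchem.

rtothchem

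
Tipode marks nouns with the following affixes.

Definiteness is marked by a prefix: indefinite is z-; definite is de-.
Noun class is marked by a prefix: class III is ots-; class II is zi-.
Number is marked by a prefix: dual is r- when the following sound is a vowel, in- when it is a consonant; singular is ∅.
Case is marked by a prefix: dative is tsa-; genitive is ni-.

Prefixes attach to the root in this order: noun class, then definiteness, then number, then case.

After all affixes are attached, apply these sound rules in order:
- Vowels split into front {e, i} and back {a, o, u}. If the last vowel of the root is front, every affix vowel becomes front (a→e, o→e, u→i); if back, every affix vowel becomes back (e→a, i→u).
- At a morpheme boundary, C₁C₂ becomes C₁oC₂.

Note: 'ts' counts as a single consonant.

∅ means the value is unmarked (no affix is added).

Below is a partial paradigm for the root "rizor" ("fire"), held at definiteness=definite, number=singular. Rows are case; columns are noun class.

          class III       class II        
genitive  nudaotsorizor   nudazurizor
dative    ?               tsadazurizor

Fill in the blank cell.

Attach noun class class III ots- → otsrizor.
Attach definiteness definite de- → deotsrizor.
number = singular: zero marking, form stays deotsrizor.
Attach case dative tsa- → tsadeotsrizor.
Apply vowel harmony: tsadeotsrizor → tsadaotsrizor.
Apply epenthesis: tsadaotsrizor → tsadaotsorizor.

tsadaotsorizor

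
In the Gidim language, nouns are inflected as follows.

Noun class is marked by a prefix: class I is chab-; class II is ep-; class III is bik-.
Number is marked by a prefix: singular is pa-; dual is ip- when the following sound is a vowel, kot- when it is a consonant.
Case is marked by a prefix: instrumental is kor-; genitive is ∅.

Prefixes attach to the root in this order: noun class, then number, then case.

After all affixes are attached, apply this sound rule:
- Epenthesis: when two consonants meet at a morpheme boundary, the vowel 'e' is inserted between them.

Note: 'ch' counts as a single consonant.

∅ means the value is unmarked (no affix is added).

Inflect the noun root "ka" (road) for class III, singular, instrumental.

Attach noun class class III bik- → bikka.
Attach number singular pa- → pabikka.
Attach case instrumental kor- → korpabikka.
Apply epenthesis: korpabikka → korepabikeka.

korepabikeka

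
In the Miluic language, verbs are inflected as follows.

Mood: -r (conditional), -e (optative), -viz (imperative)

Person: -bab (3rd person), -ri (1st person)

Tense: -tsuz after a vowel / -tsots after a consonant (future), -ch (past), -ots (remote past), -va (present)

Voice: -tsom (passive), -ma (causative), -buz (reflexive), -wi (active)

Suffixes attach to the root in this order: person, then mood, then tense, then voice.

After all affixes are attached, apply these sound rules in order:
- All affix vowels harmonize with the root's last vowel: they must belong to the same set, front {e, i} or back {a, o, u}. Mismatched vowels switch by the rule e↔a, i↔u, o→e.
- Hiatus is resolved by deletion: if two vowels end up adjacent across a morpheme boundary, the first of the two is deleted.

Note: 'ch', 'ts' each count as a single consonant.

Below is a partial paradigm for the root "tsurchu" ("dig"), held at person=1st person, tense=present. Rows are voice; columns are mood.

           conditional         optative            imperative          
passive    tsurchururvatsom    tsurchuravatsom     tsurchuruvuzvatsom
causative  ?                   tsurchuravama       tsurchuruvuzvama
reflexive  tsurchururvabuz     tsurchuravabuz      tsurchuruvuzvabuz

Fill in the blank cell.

tsurchururvama

Attach person 1st person -ri → tsurchuri.
Attach mood conditional -r → tsurchurir.
Attach tense present -va → tsurchurirva.
Attach voice causative -ma → tsurchurirvama.
Apply vowel harmony: tsurchurirvama → tsurchururvama.
Vowel deletion: no change.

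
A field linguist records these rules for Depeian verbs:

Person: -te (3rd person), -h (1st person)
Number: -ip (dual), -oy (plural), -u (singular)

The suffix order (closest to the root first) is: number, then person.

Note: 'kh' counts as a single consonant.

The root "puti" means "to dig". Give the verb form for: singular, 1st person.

Attach number singular -u → putiu.
Attach person 1st person -h → putiuh.

putiuh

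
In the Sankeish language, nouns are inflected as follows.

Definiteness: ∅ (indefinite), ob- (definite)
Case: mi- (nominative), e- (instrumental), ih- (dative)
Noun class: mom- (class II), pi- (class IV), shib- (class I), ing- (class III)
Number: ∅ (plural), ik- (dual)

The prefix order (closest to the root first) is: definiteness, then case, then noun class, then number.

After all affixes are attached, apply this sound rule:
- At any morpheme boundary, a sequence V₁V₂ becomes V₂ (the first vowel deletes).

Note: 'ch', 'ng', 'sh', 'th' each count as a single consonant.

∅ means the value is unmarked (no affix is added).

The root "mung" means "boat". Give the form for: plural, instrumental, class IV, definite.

Attach definiteness definite ob- → obmung.
Attach case instrumental e- → eobmung.
Attach noun class class IV pi- → pieobmung.
number = plural: zero marking, form stays pieobmung.
Apply vowel deletion: pieobmung → pobmung.

pobmung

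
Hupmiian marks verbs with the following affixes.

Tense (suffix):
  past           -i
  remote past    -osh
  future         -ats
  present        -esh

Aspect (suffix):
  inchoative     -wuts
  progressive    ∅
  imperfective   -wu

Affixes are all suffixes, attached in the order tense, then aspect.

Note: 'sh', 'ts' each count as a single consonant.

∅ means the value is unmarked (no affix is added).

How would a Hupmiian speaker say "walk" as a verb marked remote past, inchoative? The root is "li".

lioshwuts

Attach tense remote past -osh → liosh.
Attach aspect inchoative -wuts → lioshwuts.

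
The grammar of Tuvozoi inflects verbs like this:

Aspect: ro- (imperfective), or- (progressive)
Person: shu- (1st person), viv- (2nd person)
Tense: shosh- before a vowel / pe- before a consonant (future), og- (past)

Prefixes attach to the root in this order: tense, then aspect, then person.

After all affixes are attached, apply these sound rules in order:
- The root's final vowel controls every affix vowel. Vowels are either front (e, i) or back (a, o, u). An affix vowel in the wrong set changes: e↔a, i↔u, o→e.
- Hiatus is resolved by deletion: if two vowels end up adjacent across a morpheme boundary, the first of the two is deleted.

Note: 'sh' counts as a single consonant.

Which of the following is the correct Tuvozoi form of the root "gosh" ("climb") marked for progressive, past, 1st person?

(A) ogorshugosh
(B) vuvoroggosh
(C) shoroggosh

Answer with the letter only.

C

Attach tense past og- → oggosh.
Attach aspect progressive or- → oroggosh.
Attach person 1st person shu- → shuoroggosh.
Vowel harmony: no change.
Apply vowel deletion: shuoroggosh → shoroggosh.
So the correct form is shoroggosh, option (C).
(B) vuvoroggosh is wrong: it uses 2nd person instead of 1st person for person.
(A) ogorshugosh is wrong: it has the affixes in the wrong order.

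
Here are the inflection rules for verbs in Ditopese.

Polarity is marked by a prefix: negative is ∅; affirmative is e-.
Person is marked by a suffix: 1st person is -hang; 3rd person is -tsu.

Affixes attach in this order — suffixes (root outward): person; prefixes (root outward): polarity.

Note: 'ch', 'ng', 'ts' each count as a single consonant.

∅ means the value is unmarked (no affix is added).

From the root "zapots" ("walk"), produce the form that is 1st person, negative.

Attach person 1st person -hang → zapotshang.
polarity = negative: zero marking, form stays zapotshang.

zapotshang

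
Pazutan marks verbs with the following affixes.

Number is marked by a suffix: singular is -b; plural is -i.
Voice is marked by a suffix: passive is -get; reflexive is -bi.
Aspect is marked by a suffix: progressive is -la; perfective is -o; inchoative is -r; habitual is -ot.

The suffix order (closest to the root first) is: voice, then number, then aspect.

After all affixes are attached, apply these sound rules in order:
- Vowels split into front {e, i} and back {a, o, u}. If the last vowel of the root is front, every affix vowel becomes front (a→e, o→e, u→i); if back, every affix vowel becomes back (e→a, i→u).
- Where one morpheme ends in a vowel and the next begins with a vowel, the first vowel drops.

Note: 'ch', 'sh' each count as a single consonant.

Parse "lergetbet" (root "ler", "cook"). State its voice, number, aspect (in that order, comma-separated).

Segment: ler-get-b-ot.
voice: -get → passive.
number: -b → singular.
aspect: -ot → habitual.

passive, singular, habitual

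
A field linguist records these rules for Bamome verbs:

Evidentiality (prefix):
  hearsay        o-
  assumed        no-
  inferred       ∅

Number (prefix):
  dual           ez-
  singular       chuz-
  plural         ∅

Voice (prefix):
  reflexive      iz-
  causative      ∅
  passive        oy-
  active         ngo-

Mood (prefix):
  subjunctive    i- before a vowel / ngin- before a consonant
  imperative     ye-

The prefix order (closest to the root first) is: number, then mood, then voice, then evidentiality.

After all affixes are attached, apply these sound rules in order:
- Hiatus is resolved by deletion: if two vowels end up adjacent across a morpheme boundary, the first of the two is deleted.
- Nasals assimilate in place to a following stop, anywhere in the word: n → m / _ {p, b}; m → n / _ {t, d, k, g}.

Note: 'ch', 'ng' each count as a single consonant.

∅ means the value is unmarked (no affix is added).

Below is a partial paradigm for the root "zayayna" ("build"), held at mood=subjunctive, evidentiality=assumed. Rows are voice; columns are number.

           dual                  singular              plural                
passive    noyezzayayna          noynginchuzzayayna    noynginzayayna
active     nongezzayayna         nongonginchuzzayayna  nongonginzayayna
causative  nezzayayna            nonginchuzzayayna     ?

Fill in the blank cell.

number = plural: zero marking, form stays zayayna.
Attach mood subjunctive ngin- (before consonant 'z') → nginzayayna.
voice = causative: zero marking, form stays nginzayayna.
Attach evidentiality assumed no- → nonginzayayna.
Vowel deletion: no change.
Nasal assimilation: no change.

nonginzayayna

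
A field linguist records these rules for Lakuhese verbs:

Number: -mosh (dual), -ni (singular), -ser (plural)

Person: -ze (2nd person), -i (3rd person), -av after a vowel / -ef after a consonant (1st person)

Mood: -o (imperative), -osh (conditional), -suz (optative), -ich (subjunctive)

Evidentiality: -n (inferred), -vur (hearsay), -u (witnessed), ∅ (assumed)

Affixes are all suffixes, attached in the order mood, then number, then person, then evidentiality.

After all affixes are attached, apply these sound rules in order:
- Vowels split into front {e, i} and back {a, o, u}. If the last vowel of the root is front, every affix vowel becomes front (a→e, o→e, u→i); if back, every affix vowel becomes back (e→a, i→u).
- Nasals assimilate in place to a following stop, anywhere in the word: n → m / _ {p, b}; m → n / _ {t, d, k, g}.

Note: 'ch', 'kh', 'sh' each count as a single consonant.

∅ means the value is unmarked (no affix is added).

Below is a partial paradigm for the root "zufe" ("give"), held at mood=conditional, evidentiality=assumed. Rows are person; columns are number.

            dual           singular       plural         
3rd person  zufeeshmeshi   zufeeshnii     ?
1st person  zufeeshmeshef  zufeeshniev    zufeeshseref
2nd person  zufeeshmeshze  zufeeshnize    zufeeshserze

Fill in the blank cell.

zufeeshseri

Attach mood conditional -osh → zufeosh.
Attach number plural -ser → zufeoshser.
Attach person 3rd person -i → zufeoshseri.
evidentiality = assumed: zero marking, form stays zufeoshseri.
Apply vowel harmony: zufeoshseri → zufeeshseri.
Nasal assimilation: no change.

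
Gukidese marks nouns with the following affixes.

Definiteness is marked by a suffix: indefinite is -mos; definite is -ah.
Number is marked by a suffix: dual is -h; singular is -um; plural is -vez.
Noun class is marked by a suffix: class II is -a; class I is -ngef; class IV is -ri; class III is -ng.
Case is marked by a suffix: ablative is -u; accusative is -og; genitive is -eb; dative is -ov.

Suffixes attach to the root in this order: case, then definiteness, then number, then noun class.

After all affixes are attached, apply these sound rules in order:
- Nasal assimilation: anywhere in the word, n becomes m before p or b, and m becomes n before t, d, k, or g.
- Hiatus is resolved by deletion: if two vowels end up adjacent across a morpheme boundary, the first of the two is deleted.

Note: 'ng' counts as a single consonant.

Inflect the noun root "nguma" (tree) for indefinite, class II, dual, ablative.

ngumumosha

Attach case ablative -u → ngumau.
Attach definiteness indefinite -mos → ngumaumos.
Attach number dual -h → ngumaumosh.
Attach noun class class II -a → ngumaumosha.
Nasal assimilation: no change.
Apply vowel deletion: ngumaumosha → ngumumosha.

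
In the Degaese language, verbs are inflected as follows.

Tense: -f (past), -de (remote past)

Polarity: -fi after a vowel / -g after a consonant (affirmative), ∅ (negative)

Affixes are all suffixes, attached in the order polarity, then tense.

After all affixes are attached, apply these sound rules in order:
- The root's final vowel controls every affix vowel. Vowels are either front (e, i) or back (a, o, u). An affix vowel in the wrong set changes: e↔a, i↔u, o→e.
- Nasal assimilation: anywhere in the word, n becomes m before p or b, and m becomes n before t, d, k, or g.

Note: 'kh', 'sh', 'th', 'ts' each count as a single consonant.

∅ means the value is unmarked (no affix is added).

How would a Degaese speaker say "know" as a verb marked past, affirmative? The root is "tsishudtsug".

tsishudtsuggf

Attach polarity affirmative -g (after consonant 'g') → tsishudtsugg.
Attach tense past -f → tsishudtsuggf.
Vowel harmony: no change.
Nasal assimilation: no change.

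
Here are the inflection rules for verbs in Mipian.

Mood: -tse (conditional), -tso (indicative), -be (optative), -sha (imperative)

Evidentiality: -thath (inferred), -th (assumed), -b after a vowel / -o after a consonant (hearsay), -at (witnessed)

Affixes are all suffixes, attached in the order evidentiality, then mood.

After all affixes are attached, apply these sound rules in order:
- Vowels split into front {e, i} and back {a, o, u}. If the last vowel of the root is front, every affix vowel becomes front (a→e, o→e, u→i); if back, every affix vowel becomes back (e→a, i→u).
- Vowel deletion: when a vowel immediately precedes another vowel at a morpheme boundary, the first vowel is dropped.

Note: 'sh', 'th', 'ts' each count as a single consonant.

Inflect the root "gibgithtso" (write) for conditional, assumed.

Attach evidentiality assumed -th → gibgithtsoth.
Attach mood conditional -tse → gibgithtsothtse.
Apply vowel harmony: gibgithtsothtse → gibgithtsothtsa.
Vowel deletion: no change.

gibgithtsothtsa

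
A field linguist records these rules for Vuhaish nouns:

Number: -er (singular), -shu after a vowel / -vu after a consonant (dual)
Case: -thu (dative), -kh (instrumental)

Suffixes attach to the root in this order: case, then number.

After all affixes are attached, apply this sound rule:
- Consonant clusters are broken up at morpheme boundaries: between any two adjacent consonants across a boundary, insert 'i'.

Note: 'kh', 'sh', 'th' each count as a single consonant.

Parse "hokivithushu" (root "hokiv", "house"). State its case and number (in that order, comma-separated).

Segment: hokiv-thu-shu.
case: -thu → dative.
number: -shu/vu → dual.

dative, dual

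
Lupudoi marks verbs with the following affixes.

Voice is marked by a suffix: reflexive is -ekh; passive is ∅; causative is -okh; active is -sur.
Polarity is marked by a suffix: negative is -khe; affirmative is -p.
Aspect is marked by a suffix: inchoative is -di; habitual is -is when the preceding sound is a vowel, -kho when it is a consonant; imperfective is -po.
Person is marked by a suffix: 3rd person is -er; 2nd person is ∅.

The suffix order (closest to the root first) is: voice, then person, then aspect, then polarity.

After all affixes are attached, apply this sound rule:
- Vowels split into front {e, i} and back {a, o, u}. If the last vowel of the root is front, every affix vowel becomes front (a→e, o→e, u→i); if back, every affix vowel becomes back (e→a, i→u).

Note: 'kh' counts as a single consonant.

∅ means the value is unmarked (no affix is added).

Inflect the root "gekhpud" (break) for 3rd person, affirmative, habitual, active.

Attach voice active -sur → gekhpudsur.
Attach person 3rd person -er → gekhpudsurer.
Attach aspect habitual -kho (after consonant 'r') → gekhpudsurerkho.
Attach polarity affirmative -p → gekhpudsurerkhop.
Apply vowel harmony: gekhpudsurerkhop → gekhpudsurarkhop.

gekhpudsurarkhop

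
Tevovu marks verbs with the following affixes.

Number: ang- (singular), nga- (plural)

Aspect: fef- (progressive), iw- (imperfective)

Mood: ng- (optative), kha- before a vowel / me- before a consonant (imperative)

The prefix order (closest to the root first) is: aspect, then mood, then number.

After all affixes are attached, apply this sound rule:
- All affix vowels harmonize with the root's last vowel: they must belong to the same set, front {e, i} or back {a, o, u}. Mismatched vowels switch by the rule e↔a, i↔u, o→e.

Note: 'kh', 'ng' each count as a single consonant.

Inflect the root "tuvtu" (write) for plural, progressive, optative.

ngangfaftuvtu

Attach aspect progressive fef- → feftuvtu.
Attach mood optative ng- → ngfeftuvtu.
Attach number plural nga- → ngangfeftuvtu.
Apply vowel harmony: ngangfeftuvtu → ngangfaftuvtu.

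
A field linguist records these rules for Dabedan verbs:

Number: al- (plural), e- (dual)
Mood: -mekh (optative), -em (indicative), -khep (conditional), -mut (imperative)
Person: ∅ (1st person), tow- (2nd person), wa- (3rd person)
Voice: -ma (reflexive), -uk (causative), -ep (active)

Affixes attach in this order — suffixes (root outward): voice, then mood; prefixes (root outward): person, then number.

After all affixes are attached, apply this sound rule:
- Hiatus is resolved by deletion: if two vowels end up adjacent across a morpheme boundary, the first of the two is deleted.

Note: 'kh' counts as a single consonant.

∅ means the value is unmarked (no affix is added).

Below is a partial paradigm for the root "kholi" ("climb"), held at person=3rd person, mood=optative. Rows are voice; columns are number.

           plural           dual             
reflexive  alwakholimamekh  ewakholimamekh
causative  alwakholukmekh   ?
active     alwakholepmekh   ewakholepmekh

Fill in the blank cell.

ewakholukmekh

Attach voice causative -uk → kholiuk.
Attach person 3rd person wa- → wakholiuk.
Attach mood optative -mekh → wakholiukmekh.
Attach number dual e- → ewakholiukmekh.
Apply vowel deletion: ewakholiukmekh → ewakholukmekh.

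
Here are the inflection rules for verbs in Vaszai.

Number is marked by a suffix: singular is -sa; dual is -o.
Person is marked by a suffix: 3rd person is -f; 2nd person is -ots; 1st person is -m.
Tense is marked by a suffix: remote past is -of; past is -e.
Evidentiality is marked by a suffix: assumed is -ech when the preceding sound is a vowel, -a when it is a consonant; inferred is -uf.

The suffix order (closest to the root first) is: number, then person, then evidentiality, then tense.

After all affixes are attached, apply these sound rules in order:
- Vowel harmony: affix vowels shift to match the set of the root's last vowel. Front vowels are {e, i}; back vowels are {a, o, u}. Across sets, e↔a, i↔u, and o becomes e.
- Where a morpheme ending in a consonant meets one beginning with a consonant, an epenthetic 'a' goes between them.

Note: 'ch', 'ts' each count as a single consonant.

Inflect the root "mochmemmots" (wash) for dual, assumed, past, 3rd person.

mochmemmotsofaa

Attach number dual -o → mochmemmotso.
Attach person 3rd person -f → mochmemmotsof.
Attach evidentiality assumed -a (after consonant 'f') → mochmemmotsofa.
Attach tense past -e → mochmemmotsofae.
Apply vowel harmony: mochmemmotsofae → mochmemmotsofaa.
Epenthesis: no change.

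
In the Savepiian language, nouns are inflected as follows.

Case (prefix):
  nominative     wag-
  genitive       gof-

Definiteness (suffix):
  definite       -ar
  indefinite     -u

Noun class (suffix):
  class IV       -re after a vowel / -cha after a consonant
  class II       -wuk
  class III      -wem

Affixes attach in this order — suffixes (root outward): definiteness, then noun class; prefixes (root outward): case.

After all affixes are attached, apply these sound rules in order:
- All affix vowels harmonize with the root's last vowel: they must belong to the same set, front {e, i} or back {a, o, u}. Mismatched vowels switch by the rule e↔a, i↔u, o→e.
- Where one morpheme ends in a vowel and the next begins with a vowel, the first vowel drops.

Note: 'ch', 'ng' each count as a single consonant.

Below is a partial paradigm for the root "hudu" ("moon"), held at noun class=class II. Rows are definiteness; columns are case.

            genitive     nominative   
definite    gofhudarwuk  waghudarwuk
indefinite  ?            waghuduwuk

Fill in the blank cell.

Attach case genitive gof- → gofhudu.
Attach definiteness indefinite -u → gofhuduu.
Attach noun class class II -wuk → gofhuduuwuk.
Vowel harmony: no change.
Apply vowel deletion: gofhuduuwuk → gofhuduwuk.

gofhuduwuk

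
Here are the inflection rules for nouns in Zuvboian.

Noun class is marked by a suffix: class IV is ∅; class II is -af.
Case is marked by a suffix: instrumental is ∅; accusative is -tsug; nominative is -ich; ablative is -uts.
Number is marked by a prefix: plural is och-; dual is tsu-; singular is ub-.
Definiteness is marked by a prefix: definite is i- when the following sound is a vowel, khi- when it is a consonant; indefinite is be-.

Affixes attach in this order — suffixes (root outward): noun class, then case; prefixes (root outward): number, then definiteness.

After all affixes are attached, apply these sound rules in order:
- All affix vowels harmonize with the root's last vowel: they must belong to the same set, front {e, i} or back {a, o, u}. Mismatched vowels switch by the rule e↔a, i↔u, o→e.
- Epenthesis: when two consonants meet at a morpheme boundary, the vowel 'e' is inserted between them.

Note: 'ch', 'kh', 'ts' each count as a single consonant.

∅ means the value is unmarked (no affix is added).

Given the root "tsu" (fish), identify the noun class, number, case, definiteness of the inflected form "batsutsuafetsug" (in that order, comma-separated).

class II, dual, accusative, indefinite

Segment: be-tsu-tsu-af-tsug.
noun class: -af → class II.
number: tsu- → dual.
case: -tsug → accusative.
definiteness: be- → indefinite.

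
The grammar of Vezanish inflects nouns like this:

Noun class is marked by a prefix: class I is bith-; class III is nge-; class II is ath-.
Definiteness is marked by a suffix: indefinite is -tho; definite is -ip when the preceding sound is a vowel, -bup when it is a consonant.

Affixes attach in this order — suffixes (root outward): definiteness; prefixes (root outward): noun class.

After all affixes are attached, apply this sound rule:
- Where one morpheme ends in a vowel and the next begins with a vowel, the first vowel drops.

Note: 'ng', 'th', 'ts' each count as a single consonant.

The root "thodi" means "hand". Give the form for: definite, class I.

biththodip

Attach noun class class I bith- → biththodi.
Attach definiteness definite -ip (after vowel 'i') → biththodiip.
Apply vowel deletion: biththodiip → biththodip.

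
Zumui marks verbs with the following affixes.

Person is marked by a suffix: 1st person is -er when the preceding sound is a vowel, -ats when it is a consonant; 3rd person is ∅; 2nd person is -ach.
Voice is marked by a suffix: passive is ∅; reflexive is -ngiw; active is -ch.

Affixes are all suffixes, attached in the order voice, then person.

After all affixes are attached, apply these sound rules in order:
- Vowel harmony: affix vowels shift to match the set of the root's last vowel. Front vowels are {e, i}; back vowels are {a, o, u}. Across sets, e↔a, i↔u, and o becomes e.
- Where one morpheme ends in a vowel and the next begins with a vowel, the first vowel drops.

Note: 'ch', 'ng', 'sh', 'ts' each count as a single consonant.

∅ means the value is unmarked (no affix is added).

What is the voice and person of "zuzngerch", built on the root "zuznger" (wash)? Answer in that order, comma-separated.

active, 3rd person

Segment: zuznger-ch.
voice: -ch → active.
person: ∅ → 3rd person.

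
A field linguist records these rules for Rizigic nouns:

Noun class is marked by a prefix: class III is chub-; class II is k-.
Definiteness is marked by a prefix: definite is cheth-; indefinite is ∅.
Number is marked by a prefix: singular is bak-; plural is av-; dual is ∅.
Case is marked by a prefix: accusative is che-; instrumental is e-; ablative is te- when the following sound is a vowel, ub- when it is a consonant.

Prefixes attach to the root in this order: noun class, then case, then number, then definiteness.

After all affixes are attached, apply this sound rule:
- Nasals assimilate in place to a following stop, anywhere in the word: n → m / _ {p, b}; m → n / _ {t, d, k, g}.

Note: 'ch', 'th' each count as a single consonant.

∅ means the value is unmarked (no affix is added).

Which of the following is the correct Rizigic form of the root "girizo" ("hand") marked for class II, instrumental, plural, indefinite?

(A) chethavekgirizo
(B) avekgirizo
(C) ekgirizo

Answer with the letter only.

Attach noun class class II k- → kgirizo.
Attach case instrumental e- → ekgirizo.
Attach number plural av- → avekgirizo.
definiteness = indefinite: zero marking, form stays avekgirizo.
Nasal assimilation: no change.
So the correct form is avekgirizo, option (B).
(C) ekgirizo is wrong: it uses dual instead of plural for number.
(A) chethavekgirizo is wrong: it uses definite instead of indefinite for definiteness.

B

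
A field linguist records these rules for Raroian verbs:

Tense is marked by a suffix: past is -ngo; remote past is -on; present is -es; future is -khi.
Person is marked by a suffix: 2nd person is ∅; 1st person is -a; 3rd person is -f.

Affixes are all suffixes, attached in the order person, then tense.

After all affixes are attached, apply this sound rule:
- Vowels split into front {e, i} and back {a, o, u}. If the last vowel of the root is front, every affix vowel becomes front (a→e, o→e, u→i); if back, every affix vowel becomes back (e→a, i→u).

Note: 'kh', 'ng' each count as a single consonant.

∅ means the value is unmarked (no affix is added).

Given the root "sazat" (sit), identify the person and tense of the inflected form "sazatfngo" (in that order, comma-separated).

Segment: sazat-f-ngo.
person: -f → 3rd person.
tense: -ngo → past.

3rd person, past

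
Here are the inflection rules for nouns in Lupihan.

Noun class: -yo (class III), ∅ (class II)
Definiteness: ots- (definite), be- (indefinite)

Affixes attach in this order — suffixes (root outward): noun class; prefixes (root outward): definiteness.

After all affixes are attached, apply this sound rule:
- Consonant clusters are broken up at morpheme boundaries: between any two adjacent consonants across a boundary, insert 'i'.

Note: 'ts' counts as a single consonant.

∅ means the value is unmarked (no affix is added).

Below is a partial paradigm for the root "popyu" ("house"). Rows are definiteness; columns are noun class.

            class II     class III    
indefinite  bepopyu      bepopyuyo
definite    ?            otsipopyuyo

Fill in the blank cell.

otsipopyu

Attach definiteness definite ots- → otspopyu.
noun class = class II: zero marking, form stays otspopyu.
Apply epenthesis: otspopyu → otsipopyu.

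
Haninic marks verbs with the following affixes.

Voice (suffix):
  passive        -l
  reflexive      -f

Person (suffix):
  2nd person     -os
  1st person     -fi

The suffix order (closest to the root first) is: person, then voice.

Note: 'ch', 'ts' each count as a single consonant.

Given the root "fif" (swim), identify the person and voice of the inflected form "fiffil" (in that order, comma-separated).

1st person, passive

Segment: fif-fi-l.
person: -fi → 1st person.
voice: -l → passive.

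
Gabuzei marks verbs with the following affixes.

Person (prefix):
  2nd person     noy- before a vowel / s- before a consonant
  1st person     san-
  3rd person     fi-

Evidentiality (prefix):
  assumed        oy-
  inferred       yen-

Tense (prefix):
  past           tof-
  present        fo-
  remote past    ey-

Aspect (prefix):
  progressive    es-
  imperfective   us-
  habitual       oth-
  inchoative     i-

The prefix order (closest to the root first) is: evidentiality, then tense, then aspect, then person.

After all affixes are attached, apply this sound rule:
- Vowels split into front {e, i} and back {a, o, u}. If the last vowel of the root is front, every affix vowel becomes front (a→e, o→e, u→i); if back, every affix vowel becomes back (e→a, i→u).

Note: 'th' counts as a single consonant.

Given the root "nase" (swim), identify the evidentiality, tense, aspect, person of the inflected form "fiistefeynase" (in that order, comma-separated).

Segment: fi-us-tof-oy-nase.
evidentiality: oy- → assumed.
tense: tof- → past.
aspect: us- → imperfective.
person: fi- → 3rd person.

assumed, past, imperfective, 3rd person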